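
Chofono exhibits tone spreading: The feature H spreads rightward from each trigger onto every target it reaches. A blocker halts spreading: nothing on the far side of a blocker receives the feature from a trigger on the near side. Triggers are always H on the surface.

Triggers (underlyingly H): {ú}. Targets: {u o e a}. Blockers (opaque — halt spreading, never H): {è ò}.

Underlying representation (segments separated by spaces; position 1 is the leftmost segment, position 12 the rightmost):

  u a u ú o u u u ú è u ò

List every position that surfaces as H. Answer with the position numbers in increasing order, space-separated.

From /ú/ at 4 rightward: 5 /o/ → H; 6 /u/ → H; 7 /u/ → H; 8 /u/ → H; 9 /ú/ is itself a trigger — this domain ends here.
From /ú/ at 9 rightward: 10 /è/ blocks.
Targets with no active source: positions 1 2 3 11 stay [-high tone].

4 5 6 7 8 9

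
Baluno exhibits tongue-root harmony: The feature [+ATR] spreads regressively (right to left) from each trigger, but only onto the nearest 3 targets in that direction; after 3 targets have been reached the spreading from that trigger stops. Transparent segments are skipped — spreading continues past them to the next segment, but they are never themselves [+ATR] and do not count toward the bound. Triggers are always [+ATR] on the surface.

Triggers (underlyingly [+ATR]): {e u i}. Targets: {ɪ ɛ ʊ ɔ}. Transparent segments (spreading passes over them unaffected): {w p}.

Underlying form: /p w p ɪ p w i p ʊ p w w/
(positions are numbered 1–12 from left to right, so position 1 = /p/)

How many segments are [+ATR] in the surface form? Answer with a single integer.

From /i/ at 7 leftward: 6 /w/ transparent; 5 /p/ transparent; 4 /ɪ/ → [+ATR]; 3 /p/ transparent; 2 /w/ transparent; 1 /p/ transparent; word edge.
Target with no active source: position 9 stays [-ATR].
[+ATR] positions on the surface: 4 7.

2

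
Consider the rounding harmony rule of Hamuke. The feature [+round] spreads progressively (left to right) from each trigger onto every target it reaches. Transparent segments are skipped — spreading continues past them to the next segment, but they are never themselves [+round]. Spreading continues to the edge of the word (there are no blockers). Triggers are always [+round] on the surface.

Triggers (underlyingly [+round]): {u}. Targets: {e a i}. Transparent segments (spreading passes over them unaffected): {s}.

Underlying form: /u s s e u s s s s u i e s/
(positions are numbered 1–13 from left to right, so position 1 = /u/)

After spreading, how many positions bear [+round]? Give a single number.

6

From /u/ at 1 rightward: 2 /s/ transparent; 3 /s/ transparent; 4 /e/ → [+round]; 5 /u/ is itself a trigger — this domain ends here.
From /u/ at 5 rightward: 6 /s/ transparent; 7 /s/ transparent; 8 /s/ transparent; 9 /s/ transparent; 10 /u/ is itself a trigger — this domain ends here.
From /u/ at 10 rightward: 11 /i/ → [+round]; 12 /e/ → [+round]; 13 /s/ transparent; word edge.
[+round] positions on the surface: 1 4 5 10 11 12.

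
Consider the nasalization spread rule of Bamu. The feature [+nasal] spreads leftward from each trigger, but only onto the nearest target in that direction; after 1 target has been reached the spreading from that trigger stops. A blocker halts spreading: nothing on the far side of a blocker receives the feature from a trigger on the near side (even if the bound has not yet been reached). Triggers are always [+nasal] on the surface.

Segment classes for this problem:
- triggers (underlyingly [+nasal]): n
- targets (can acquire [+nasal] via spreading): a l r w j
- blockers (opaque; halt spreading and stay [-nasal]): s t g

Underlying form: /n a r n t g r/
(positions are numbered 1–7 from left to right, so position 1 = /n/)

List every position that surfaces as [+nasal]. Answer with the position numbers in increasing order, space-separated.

From /n/ at 1 leftward: word edge.
From /n/ at 4 leftward: 3 /r/ → [+nasal]; bound reached.
Targets with no active source: positions 2 7 stay [-nasal].

1 3 4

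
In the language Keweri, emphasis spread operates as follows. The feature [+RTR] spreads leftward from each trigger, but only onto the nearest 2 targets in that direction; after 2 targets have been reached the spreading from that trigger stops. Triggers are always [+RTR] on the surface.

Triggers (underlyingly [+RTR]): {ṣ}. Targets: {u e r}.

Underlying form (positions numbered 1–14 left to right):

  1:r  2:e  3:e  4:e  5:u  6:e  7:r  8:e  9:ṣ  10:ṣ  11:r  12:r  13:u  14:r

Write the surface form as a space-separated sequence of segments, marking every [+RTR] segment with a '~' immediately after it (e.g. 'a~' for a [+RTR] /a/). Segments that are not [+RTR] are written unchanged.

From /ṣ/ at 9 leftward: 8 /e/ → [+RTR]; 7 /r/ → [+RTR]; bound reached.
From /ṣ/ at 10 leftward: 9 /ṣ/ is itself a trigger — this domain ends here.
Targets with no active source: positions 1 2 3 4 5 6 11 12 13 14 stay [-emphatic].
[+RTR] positions on the surface: 7 8 9 10.

r e e e u e r~ e~ ṣ~ ṣ~ r r u r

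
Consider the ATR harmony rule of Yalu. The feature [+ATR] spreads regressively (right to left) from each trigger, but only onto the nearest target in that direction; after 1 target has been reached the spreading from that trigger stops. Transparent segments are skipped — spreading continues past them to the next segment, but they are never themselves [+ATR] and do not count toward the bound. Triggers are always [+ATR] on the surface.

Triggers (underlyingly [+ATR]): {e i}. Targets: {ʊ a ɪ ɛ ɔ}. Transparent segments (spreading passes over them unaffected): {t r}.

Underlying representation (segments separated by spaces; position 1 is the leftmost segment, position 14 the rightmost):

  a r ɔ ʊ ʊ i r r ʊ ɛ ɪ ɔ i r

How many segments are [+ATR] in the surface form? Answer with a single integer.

From /i/ at 6 leftward: 5 /ʊ/ → [+ATR]; bound reached.
From /i/ at 13 leftward: 12 /ɔ/ → [+ATR]; bound reached.
Targets with no active source: positions 1 3 4 9 10 11 stay [-ATR].
[+ATR] positions on the surface: 5 6 12 13.

4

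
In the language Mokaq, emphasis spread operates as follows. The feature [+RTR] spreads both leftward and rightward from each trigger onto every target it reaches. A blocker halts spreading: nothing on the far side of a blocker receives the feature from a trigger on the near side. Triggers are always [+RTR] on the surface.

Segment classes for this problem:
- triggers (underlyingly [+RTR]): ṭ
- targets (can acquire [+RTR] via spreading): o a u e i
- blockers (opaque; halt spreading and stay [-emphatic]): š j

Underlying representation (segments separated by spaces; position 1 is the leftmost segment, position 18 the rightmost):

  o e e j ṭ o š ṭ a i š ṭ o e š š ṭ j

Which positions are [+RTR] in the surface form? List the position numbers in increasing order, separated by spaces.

From /ṭ/ at 5 rightward: 6 /o/ → [+RTR]; 7 /š/ blocks.
From /ṭ/ at 5 leftward: 4 /j/ blocks.
From /ṭ/ at 8 rightward: 9 /a/ → [+RTR]; 10 /i/ → [+RTR]; 11 /š/ blocks.
From /ṭ/ at 8 leftward: 7 /š/ blocks.
From /ṭ/ at 12 rightward: 13 /o/ → [+RTR]; 14 /e/ → [+RTR]; 15 /š/ blocks.
From /ṭ/ at 12 leftward: 11 /š/ blocks.
From /ṭ/ at 17 rightward: 18 /j/ blocks.
From /ṭ/ at 17 leftward: 16 /š/ blocks.
Targets with no active source: positions 1 2 3 stay [-emphatic].

5 6 8 9 10 12 13 14 17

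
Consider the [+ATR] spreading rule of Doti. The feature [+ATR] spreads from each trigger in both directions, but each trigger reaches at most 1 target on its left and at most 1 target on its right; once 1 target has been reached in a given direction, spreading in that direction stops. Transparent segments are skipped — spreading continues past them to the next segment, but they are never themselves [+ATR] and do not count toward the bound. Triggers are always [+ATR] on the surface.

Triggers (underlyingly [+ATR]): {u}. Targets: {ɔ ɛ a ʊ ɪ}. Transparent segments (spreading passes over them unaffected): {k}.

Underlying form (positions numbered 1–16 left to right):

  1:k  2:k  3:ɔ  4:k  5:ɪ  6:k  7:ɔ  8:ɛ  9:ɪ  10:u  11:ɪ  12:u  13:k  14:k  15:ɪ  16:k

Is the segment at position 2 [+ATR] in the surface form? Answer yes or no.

From /u/ at 10 rightward: 11 /ɪ/ → [+ATR]; bound reached.
From /u/ at 10 leftward: 9 /ɪ/ → [+ATR]; bound reached.
From /u/ at 12 rightward: 13 /k/ transparent; 14 /k/ transparent; 15 /ɪ/ → [+ATR]; bound reached.
From /u/ at 12 leftward: 11 /ɪ/ → [+ATR]; bound reached.
Targets with no active source: positions 3 5 7 8 stay [-ATR].
[+ATR] positions on the surface: 9 10 11 12 15.

no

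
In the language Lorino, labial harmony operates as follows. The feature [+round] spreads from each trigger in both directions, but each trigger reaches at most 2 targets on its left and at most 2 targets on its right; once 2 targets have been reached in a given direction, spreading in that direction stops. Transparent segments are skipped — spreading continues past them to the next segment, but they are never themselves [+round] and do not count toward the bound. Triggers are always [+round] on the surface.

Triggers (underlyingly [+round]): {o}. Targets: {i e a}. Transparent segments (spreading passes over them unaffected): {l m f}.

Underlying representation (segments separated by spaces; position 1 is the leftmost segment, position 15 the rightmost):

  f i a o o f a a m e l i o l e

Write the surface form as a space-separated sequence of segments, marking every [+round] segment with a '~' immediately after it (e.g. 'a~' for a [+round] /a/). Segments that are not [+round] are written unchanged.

From /o/ at 4 rightward: 5 /o/ is itself a trigger — this domain ends here.
From /o/ at 4 leftward: 3 /a/ → [+round]; 2 /i/ → [+round]; bound reached.
From /o/ at 5 rightward: 6 /f/ transparent; 7 /a/ → [+round]; 8 /a/ → [+round]; bound reached.
From /o/ at 5 leftward: 4 /o/ is itself a trigger — this domain ends here.
From /o/ at 13 rightward: 14 /l/ transparent; 15 /e/ → [+round]; word edge.
From /o/ at 13 leftward: 12 /i/ → [+round]; 11 /l/ transparent; 10 /e/ → [+round]; bound reached.
[+round] positions on the surface: 2 3 4 5 7 8 10 12 13 15.

f i~ a~ o~ o~ f a~ a~ m e~ l i~ o~ l e~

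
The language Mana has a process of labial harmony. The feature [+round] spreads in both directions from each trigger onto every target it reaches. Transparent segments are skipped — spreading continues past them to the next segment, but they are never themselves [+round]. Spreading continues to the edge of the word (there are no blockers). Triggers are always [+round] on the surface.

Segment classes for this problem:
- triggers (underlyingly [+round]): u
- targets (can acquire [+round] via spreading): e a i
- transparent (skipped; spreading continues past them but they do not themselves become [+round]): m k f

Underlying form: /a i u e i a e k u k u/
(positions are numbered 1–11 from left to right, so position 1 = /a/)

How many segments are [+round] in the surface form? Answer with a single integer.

From /u/ at 3 rightward: 4 /e/ → [+round]; 5 /i/ → [+round]; 6 /a/ → [+round]; 7 /e/ → [+round]; 8 /k/ transparent; 9 /u/ is itself a trigger — this domain ends here.
From /u/ at 3 leftward: 2 /i/ → [+round]; 1 /a/ → [+round]; word edge.
From /u/ at 9 rightward: 10 /k/ transparent; 11 /u/ is itself a trigger — this domain ends here.
From /u/ at 9 leftward: 8 /k/ transparent; 7 /e/ → [+round]; 6 /a/ → [+round]; 5 /i/ → [+round]; 4 /e/ → [+round]; 3 /u/ is itself a trigger — this domain ends here.
From /u/ at 11 rightward: word edge.
From /u/ at 11 leftward: 10 /k/ transparent; 9 /u/ is itself a trigger — this domain ends here.
[+round] positions on the surface: 1 2 3 4 5 6 7 9 11.

9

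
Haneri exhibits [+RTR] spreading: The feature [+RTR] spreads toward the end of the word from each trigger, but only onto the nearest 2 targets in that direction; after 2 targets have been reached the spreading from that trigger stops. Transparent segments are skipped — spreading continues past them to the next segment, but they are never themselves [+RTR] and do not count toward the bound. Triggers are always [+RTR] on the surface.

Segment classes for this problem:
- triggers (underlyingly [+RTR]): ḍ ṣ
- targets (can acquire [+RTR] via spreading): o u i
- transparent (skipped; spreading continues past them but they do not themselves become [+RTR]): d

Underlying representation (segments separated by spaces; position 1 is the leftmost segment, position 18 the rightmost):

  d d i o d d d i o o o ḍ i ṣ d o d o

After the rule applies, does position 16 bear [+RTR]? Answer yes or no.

From /ḍ/ at 12 rightward: 13 /i/ → [+RTR]; 14 /ṣ/ is itself a trigger — this domain ends here.
From /ṣ/ at 14 rightward: 15 /d/ transparent; 16 /o/ → [+RTR]; 17 /d/ transparent; 18 /o/ → [+RTR]; bound reached.
Targets with no active source: positions 3 4 8 9 10 11 stay [-emphatic].
[+RTR] positions on the surface: 12 13 14 16 18.

yes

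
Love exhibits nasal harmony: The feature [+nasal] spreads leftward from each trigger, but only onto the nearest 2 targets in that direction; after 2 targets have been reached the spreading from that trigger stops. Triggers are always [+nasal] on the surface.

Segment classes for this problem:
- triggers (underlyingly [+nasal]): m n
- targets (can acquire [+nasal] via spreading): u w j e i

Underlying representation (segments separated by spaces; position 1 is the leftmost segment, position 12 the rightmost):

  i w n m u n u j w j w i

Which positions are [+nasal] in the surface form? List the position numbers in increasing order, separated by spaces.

From /n/ at 3 leftward: 2 /w/ → [+nasal]; 1 /i/ → [+nasal]; bound reached.
From /m/ at 4 leftward: 3 /n/ is itself a trigger — this domain ends here.
From /n/ at 6 leftward: 5 /u/ → [+nasal]; 4 /m/ is itself a trigger — this domain ends here.
Targets with no active source: positions 7 8 9 10 11 12 stay [-nasal].

1 2 3 4 5 6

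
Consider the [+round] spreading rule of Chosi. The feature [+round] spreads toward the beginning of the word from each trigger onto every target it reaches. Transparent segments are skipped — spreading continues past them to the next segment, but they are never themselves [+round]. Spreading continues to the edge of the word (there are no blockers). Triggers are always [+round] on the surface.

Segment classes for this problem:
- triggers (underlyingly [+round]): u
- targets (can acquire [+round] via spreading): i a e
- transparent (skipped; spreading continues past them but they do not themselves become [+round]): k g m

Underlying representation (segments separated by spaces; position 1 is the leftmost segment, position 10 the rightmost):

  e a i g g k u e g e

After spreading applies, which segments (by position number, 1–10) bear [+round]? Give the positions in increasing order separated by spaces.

From /u/ at 7 leftward: 6 /k/ transparent; 5 /g/ transparent; 4 /g/ transparent; 3 /i/ → [+round]; 2 /a/ → [+round]; 1 /e/ → [+round]; word edge.
Targets with no active source: positions 8 10 stay [-round].

1 2 3 7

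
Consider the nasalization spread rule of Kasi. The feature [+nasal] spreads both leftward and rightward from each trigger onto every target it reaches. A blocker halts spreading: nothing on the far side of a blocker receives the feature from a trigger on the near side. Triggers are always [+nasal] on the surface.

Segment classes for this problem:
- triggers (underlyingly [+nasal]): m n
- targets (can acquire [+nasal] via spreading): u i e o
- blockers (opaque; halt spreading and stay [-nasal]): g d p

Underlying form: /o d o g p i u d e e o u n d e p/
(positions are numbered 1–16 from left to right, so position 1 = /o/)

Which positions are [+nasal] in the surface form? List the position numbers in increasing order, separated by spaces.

From /n/ at 13 rightward: 14 /d/ blocks.
From /n/ at 13 leftward: 12 /u/ → [+nasal]; 11 /o/ → [+nasal]; 10 /e/ → [+nasal]; 9 /e/ → [+nasal]; 8 /d/ blocks.
Targets with no active source: positions 1 3 6 7 15 stay [-nasal].

9 10 11 12 13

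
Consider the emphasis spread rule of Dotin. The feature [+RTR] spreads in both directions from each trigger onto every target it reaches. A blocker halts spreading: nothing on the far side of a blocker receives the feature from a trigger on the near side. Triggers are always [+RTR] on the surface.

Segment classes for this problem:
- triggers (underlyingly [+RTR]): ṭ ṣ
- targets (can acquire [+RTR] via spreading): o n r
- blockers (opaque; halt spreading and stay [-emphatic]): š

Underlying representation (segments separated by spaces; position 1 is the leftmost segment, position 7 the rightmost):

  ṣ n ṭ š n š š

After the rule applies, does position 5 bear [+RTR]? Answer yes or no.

From /ṣ/ at 1 rightward: 2 /n/ → [+RTR]; 3 /ṭ/ is itself a trigger — this domain ends here.
From /ṣ/ at 1 leftward: word edge.
From /ṭ/ at 3 rightward: 4 /š/ blocks.
From /ṭ/ at 3 leftward: 2 /n/ → [+RTR]; 1 /ṣ/ is itself a trigger — this domain ends here.
Target with no active source: position 5 stays [-emphatic].
[+RTR] positions on the surface: 1 2 3.

no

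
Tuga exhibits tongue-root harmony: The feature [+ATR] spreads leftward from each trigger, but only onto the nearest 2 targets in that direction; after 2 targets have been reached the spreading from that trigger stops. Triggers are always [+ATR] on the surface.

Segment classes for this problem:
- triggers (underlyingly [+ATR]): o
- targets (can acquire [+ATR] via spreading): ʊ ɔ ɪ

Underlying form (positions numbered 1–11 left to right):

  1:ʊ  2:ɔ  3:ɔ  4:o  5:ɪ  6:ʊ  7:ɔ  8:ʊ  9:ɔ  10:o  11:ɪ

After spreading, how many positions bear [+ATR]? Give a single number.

6

From /o/ at 4 leftward: 3 /ɔ/ → [+ATR]; 2 /ɔ/ → [+ATR]; bound reached.
From /o/ at 10 leftward: 9 /ɔ/ → [+ATR]; 8 /ʊ/ → [+ATR]; bound reached.
Targets with no active source: positions 1 5 6 7 11 stay [-ATR].
[+ATR] positions on the surface: 2 3 4 8 9 10.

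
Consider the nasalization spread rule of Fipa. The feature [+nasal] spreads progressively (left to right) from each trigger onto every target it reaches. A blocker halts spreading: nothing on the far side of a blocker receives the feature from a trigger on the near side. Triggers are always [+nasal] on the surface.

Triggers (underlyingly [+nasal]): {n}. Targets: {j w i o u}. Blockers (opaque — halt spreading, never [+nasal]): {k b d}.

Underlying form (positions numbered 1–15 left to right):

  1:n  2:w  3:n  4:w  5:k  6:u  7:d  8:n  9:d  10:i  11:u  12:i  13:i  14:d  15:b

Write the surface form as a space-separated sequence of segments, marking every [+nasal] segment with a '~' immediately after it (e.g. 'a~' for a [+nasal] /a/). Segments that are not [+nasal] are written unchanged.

n~ w~ n~ w~ k u d n~ d i u i i d b

From /n/ at 1 rightward: 2 /w/ → [+nasal]; 3 /n/ is itself a trigger — this domain ends here.
From /n/ at 3 rightward: 4 /w/ → [+nasal]; 5 /k/ blocks.
From /n/ at 8 rightward: 9 /d/ blocks.
Targets with no active source: positions 6 10 11 12 13 stay [-nasal].
[+nasal] positions on the surface: 1 2 3 4 8.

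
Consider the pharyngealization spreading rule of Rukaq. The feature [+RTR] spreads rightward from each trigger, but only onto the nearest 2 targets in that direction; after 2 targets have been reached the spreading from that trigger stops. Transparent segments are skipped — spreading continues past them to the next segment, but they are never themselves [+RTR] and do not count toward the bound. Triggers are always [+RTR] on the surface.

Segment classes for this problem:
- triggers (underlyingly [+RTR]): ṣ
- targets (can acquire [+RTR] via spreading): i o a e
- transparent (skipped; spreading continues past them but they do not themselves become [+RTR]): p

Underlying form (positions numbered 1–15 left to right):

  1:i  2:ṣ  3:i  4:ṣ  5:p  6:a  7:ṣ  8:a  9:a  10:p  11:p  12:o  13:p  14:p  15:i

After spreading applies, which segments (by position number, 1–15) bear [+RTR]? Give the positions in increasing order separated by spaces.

From /ṣ/ at 2 rightward: 3 /i/ → [+RTR]; 4 /ṣ/ is itself a trigger — this domain ends here.
From /ṣ/ at 4 rightward: 5 /p/ transparent; 6 /a/ → [+RTR]; 7 /ṣ/ is itself a trigger — this domain ends here.
From /ṣ/ at 7 rightward: 8 /a/ → [+RTR]; 9 /a/ → [+RTR]; bound reached.
Targets with no active source: positions 1 12 15 stay [-emphatic].

2 3 4 6 7 8 9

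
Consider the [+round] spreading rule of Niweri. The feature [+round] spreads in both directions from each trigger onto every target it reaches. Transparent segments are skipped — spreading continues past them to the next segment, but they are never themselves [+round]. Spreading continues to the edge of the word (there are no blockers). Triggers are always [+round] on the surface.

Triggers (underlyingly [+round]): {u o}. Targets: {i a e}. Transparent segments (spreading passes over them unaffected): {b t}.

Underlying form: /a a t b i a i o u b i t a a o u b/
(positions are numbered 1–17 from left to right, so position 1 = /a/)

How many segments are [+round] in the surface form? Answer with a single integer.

12

From /o/ at 8 rightward: 9 /u/ is itself a trigger — this domain ends here.
From /o/ at 8 leftward: 7 /i/ → [+round]; 6 /a/ → [+round]; 5 /i/ → [+round]; 4 /b/ transparent; 3 /t/ transparent; 2 /a/ → [+round]; 1 /a/ → [+round]; word edge.
From /u/ at 9 rightward: 10 /b/ transparent; 11 /i/ → [+round]; 12 /t/ transparent; 13 /a/ → [+round]; 14 /a/ → [+round]; 15 /o/ is itself a trigger — this domain ends here.
From /u/ at 9 leftward: 8 /o/ is itself a trigger — this domain ends here.
From /o/ at 15 rightward: 16 /u/ is itself a trigger — this domain ends here.
From /o/ at 15 leftward: 14 /a/ → [+round]; 13 /a/ → [+round]; 12 /t/ transparent; 11 /i/ → [+round]; 10 /b/ transparent; 9 /u/ is itself a trigger — this domain ends here.
From /u/ at 16 rightward: 17 /b/ transparent; word edge.
From /u/ at 16 leftward: 15 /o/ is itself a trigger — this domain ends here.
[+round] positions on the surface: 1 2 5 6 7 8 9 11 13 14 15 16.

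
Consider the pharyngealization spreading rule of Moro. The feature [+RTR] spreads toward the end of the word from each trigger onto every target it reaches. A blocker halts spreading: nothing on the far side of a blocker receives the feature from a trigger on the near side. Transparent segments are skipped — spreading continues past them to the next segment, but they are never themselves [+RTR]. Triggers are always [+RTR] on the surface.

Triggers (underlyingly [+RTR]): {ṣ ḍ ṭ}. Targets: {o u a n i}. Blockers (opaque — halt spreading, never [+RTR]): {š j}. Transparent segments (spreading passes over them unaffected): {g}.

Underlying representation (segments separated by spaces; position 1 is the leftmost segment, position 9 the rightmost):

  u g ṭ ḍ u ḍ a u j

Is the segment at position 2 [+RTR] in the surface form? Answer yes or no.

From /ṭ/ at 3 rightward: 4 /ḍ/ is itself a trigger — this domain ends here.
From /ḍ/ at 4 rightward: 5 /u/ → [+RTR]; 6 /ḍ/ is itself a trigger — this domain ends here.
From /ḍ/ at 6 rightward: 7 /a/ → [+RTR]; 8 /u/ → [+RTR]; 9 /j/ blocks.
Target with no active source: position 1 stays [-emphatic].
[+RTR] positions on the surface: 3 4 5 6 7 8.

no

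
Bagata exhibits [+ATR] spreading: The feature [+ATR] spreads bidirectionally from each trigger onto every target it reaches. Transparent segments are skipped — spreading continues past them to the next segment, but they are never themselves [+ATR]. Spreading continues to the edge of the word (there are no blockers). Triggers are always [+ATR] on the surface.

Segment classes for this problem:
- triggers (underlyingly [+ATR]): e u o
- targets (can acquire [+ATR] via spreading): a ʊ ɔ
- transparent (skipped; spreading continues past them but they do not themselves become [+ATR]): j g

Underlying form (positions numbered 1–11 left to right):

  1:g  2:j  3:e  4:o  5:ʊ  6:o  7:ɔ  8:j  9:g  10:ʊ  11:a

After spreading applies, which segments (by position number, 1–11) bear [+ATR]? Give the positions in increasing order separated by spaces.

From /e/ at 3 rightward: 4 /o/ is itself a trigger — this domain ends here.
From /e/ at 3 leftward: 2 /j/ transparent; 1 /g/ transparent; word edge.
From /o/ at 4 rightward: 5 /ʊ/ → [+ATR]; 6 /o/ is itself a trigger — this domain ends here.
From /o/ at 4 leftward: 3 /e/ is itself a trigger — this domain ends here.
From /o/ at 6 rightward: 7 /ɔ/ → [+ATR]; 8 /j/ transparent; 9 /g/ transparent; 10 /ʊ/ → [+ATR]; 11 /a/ → [+ATR]; word edge.
From /o/ at 6 leftward: 5 /ʊ/ → [+ATR]; 4 /o/ is itself a trigger — this domain ends here.

3 4 5 6 7 10 11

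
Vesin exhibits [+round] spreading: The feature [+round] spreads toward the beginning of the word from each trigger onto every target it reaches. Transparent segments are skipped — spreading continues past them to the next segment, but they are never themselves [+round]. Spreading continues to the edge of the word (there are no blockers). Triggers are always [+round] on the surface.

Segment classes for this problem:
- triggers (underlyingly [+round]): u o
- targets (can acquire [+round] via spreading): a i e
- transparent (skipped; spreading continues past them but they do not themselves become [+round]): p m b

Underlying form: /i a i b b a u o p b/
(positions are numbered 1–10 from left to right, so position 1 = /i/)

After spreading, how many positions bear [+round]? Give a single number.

From /u/ at 7 leftward: 6 /a/ → [+round]; 5 /b/ transparent; 4 /b/ transparent; 3 /i/ → [+round]; 2 /a/ → [+round]; 1 /i/ → [+round]; word edge.
From /o/ at 8 leftward: 7 /u/ is itself a trigger — this domain ends here.
[+round] positions on the surface: 1 2 3 6 7 8.

6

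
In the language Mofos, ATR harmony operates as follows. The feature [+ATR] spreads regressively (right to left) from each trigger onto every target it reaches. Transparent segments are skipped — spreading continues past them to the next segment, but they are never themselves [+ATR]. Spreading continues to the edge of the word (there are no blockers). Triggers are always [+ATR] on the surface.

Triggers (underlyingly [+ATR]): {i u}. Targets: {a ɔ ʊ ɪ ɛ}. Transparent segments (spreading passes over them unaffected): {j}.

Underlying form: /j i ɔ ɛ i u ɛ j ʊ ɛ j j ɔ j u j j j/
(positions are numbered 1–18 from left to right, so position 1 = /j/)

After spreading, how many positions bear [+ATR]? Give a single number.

10

From /i/ at 2 leftward: 1 /j/ transparent; word edge.
From /i/ at 5 leftward: 4 /ɛ/ → [+ATR]; 3 /ɔ/ → [+ATR]; 2 /i/ is itself a trigger — this domain ends here.
From /u/ at 6 leftward: 5 /i/ is itself a trigger — this domain ends here.
From /u/ at 15 leftward: 14 /j/ transparent; 13 /ɔ/ → [+ATR]; 12 /j/ transparent; 11 /j/ transparent; 10 /ɛ/ → [+ATR]; 9 /ʊ/ → [+ATR]; 8 /j/ transparent; 7 /ɛ/ → [+ATR]; 6 /u/ is itself a trigger — this domain ends here.
[+ATR] positions on the surface: 2 3 4 5 6 7 9 10 13 15.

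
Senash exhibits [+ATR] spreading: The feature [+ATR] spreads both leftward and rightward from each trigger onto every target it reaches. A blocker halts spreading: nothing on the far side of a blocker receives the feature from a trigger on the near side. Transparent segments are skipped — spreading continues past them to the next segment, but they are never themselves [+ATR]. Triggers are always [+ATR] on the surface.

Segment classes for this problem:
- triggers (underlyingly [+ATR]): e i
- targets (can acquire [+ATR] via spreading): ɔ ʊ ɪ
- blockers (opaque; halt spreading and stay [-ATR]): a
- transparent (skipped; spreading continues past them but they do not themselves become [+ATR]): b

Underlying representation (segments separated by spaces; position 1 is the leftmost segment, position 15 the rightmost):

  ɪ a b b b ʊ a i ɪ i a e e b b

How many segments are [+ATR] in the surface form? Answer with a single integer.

5

From /i/ at 8 rightward: 9 /ɪ/ → [+ATR]; 10 /i/ is itself a trigger — this domain ends here.
From /i/ at 8 leftward: 7 /a/ blocks.
From /i/ at 10 rightward: 11 /a/ blocks.
From /i/ at 10 leftward: 9 /ɪ/ → [+ATR]; 8 /i/ is itself a trigger — this domain ends here.
From /e/ at 12 rightward: 13 /e/ is itself a trigger — this domain ends here.
From /e/ at 12 leftward: 11 /a/ blocks.
From /e/ at 13 rightward: 14 /b/ transparent; 15 /b/ transparent; word edge.
From /e/ at 13 leftward: 12 /e/ is itself a trigger — this domain ends here.
Targets with no active source: positions 1 6 stay [-ATR].
[+ATR] positions on the surface: 8 9 10 12 13.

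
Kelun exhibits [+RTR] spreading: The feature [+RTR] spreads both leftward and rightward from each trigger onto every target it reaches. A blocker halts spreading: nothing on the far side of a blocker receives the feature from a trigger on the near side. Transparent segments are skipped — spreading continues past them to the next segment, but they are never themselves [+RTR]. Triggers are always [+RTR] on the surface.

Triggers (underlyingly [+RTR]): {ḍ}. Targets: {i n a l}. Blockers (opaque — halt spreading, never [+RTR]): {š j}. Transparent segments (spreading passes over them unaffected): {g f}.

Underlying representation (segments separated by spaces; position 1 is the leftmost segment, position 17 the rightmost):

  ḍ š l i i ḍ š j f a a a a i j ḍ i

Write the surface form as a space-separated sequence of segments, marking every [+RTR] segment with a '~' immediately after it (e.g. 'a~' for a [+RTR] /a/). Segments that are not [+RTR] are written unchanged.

ḍ~ š l~ i~ i~ ḍ~ š j f a a a a i j ḍ~ i~

From /ḍ/ at 1 rightward: 2 /š/ blocks.
From /ḍ/ at 1 leftward: word edge.
From /ḍ/ at 6 rightward: 7 /š/ blocks.
From /ḍ/ at 6 leftward: 5 /i/ → [+RTR]; 4 /i/ → [+RTR]; 3 /l/ → [+RTR]; 2 /š/ blocks.
From /ḍ/ at 16 rightward: 17 /i/ → [+RTR]; word edge.
From /ḍ/ at 16 leftward: 15 /j/ blocks.
Targets with no active source: positions 10 11 12 13 14 stay [-emphatic].
[+RTR] positions on the surface: 1 3 4 5 6 16 17.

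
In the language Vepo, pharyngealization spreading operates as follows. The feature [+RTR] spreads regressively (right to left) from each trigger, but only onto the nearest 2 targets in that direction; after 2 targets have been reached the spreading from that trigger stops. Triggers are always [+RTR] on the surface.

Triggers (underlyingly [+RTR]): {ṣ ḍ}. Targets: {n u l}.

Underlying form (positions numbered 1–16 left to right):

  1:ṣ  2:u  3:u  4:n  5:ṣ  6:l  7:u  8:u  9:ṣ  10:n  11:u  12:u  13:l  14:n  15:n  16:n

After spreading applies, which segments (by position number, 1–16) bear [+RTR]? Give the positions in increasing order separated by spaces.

From /ṣ/ at 1 leftward: word edge.
From /ṣ/ at 5 leftward: 4 /n/ → [+RTR]; 3 /u/ → [+RTR]; bound reached.
From /ṣ/ at 9 leftward: 8 /u/ → [+RTR]; 7 /u/ → [+RTR]; bound reached.
Targets with no active source: positions 2 6 10 11 12 13 14 15 16 stay [-emphatic].

1 3 4 5 7 8 9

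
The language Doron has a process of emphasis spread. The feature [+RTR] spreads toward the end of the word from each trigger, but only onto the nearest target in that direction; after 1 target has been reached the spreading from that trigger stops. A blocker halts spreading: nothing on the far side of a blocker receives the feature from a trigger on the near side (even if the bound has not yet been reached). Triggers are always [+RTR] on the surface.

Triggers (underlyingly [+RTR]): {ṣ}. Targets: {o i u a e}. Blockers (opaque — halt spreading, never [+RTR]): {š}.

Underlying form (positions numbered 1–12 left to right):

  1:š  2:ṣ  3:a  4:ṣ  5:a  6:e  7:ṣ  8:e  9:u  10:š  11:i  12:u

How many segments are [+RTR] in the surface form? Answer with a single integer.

From /ṣ/ at 2 rightward: 3 /a/ → [+RTR]; bound reached.
From /ṣ/ at 4 rightward: 5 /a/ → [+RTR]; bound reached.
From /ṣ/ at 7 rightward: 8 /e/ → [+RTR]; bound reached.
Targets with no active source: positions 6 9 11 12 stay [-emphatic].
[+RTR] positions on the surface: 2 3 4 5 7 8.

6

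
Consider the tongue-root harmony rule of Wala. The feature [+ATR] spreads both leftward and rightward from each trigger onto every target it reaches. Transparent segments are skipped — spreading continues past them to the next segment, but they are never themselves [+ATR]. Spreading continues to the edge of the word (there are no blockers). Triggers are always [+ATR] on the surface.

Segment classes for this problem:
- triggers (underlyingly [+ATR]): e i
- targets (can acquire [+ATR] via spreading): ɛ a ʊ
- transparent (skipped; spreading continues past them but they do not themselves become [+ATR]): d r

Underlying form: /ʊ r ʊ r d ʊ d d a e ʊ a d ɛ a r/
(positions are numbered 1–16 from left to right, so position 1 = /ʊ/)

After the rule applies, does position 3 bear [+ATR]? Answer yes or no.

From /e/ at 10 rightward: 11 /ʊ/ → [+ATR]; 12 /a/ → [+ATR]; 13 /d/ transparent; 14 /ɛ/ → [+ATR]; 15 /a/ → [+ATR]; 16 /r/ transparent; word edge.
From /e/ at 10 leftward: 9 /a/ → [+ATR]; 8 /d/ transparent; 7 /d/ transparent; 6 /ʊ/ → [+ATR]; 5 /d/ transparent; 4 /r/ transparent; 3 /ʊ/ → [+ATR]; 2 /r/ transparent; 1 /ʊ/ → [+ATR]; word edge.
[+ATR] positions on the surface: 1 3 6 9 10 11 12 14 15.

yes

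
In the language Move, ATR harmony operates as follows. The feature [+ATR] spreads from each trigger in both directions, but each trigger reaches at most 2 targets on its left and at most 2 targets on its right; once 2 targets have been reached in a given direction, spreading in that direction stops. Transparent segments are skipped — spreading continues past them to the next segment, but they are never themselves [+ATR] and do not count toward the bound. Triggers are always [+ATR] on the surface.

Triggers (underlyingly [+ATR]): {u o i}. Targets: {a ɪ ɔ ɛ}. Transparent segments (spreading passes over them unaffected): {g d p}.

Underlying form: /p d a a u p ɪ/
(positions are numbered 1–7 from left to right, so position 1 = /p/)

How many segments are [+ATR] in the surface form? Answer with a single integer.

4

From /u/ at 5 rightward: 6 /p/ transparent; 7 /ɪ/ → [+ATR]; word edge.
From /u/ at 5 leftward: 4 /a/ → [+ATR]; 3 /a/ → [+ATR]; bound reached.
[+ATR] positions on the surface: 3 4 5 7.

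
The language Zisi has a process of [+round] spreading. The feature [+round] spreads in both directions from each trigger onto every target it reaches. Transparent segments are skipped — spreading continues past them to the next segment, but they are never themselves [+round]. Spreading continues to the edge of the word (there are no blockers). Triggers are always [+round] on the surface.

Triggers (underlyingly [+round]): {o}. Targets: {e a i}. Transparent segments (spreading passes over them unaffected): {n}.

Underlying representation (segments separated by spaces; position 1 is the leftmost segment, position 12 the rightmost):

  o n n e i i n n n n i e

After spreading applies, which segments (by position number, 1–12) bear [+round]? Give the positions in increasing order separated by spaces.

1 4 5 6 11 12

From /o/ at 1 rightward: 2 /n/ transparent; 3 /n/ transparent; 4 /e/ → [+round]; 5 /i/ → [+round]; 6 /i/ → [+round]; 7 /n/ transparent; 8 /n/ transparent; 9 /n/ transparent; 10 /n/ transparent; 11 /i/ → [+round]; 12 /e/ → [+round]; word edge.
From /o/ at 1 leftward: word edge.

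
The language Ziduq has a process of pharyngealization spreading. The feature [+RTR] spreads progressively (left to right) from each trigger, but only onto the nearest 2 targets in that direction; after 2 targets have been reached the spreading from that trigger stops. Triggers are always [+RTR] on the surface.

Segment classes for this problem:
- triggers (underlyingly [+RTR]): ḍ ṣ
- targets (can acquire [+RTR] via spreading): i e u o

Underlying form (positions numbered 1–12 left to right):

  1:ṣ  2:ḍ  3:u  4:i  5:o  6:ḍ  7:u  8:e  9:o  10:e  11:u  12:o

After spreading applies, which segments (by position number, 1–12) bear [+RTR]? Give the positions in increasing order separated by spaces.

1 2 3 4 6 7 8

From /ṣ/ at 1 rightward: 2 /ḍ/ is itself a trigger — this domain ends here.
From /ḍ/ at 2 rightward: 3 /u/ → [+RTR]; 4 /i/ → [+RTR]; bound reached.
From /ḍ/ at 6 rightward: 7 /u/ → [+RTR]; 8 /e/ → [+RTR]; bound reached.
Targets with no active source: positions 5 9 10 11 12 stay [-emphatic].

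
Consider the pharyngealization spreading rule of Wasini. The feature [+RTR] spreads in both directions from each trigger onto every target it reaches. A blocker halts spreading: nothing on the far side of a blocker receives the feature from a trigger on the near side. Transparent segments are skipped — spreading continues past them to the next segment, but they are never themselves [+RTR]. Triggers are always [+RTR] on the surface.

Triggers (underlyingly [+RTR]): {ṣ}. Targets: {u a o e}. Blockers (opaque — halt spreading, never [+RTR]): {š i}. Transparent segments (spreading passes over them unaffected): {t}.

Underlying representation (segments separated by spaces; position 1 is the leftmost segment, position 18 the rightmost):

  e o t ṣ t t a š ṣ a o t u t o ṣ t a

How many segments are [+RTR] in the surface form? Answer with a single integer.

11

From /ṣ/ at 4 rightward: 5 /t/ transparent; 6 /t/ transparent; 7 /a/ → [+RTR]; 8 /š/ blocks.
From /ṣ/ at 4 leftward: 3 /t/ transparent; 2 /o/ → [+RTR]; 1 /e/ → [+RTR]; word edge.
From /ṣ/ at 9 rightward: 10 /a/ → [+RTR]; 11 /o/ → [+RTR]; 12 /t/ transparent; 13 /u/ → [+RTR]; 14 /t/ transparent; 15 /o/ → [+RTR]; 16 /ṣ/ is itself a trigger — this domain ends here.
From /ṣ/ at 9 leftward: 8 /š/ blocks.
From /ṣ/ at 16 rightward: 17 /t/ transparent; 18 /a/ → [+RTR]; word edge.
From /ṣ/ at 16 leftward: 15 /o/ → [+RTR]; 14 /t/ transparent; 13 /u/ → [+RTR]; 12 /t/ transparent; 11 /o/ → [+RTR]; 10 /a/ → [+RTR]; 9 /ṣ/ is itself a trigger — this domain ends here.
[+RTR] positions on the surface: 1 2 4 7 9 10 11 13 15 16 18.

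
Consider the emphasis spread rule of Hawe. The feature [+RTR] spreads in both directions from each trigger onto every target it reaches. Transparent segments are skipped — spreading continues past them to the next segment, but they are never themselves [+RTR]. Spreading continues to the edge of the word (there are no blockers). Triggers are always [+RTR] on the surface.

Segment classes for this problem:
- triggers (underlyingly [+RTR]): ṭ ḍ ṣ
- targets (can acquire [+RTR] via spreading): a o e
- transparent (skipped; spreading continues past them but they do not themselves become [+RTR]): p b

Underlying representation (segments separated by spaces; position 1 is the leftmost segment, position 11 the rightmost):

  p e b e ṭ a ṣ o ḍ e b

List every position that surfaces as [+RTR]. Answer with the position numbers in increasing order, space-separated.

2 4 5 6 7 8 9 10

From /ṭ/ at 5 rightward: 6 /a/ → [+RTR]; 7 /ṣ/ is itself a trigger — this domain ends here.
From /ṭ/ at 5 leftward: 4 /e/ → [+RTR]; 3 /b/ transparent; 2 /e/ → [+RTR]; 1 /p/ transparent; word edge.
From /ṣ/ at 7 rightward: 8 /o/ → [+RTR]; 9 /ḍ/ is itself a trigger — this domain ends here.
From /ṣ/ at 7 leftward: 6 /a/ → [+RTR]; 5 /ṭ/ is itself a trigger — this domain ends here.
From /ḍ/ at 9 rightward: 10 /e/ → [+RTR]; 11 /b/ transparent; word edge.
From /ḍ/ at 9 leftward: 8 /o/ → [+RTR]; 7 /ṣ/ is itself a trigger — this domain ends here.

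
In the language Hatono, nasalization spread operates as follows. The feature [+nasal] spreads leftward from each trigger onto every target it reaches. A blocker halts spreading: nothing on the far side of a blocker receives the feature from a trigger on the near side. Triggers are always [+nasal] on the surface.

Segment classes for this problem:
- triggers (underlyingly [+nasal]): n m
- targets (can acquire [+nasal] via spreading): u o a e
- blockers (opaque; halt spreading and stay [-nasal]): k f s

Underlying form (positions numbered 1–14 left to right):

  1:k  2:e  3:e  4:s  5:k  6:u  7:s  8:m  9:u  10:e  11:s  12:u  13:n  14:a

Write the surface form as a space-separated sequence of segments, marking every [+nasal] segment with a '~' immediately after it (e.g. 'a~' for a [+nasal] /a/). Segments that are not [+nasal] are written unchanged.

From /m/ at 8 leftward: 7 /s/ blocks.
From /n/ at 13 leftward: 12 /u/ → [+nasal]; 11 /s/ blocks.
Targets with no active source: positions 2 3 6 9 10 14 stay [-nasal].
[+nasal] positions on the surface: 8 12 13.

k e e s k u s m~ u e s u~ n~ a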